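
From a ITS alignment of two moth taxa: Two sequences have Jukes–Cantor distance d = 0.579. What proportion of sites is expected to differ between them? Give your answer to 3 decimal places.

p = (3/4)(1 − e^(−4d/3)) = 0.75 × (1 − e^(-0.772)) = 0.75 × (1 − 0.462088) = 0.403434.

0.403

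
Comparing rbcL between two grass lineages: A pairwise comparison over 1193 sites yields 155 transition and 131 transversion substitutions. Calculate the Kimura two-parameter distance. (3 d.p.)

P = 155/1193 ≈ 0.129925 and Q = 131/1193 ≈ 0.109807.
Under the Kimura two-parameter model, d = −½ ln(1 − 2P − Q) − ¼ ln(1 − 2Q).
1 − 2P − Q = 0.630343, giving −½ ln(0.630343) = 0.230746.
1 − 2Q = 0.780386, giving −¼ ln(0.780386) = 0.061992.
d = 0.230746 + 0.061992 = 0.292738.

0.293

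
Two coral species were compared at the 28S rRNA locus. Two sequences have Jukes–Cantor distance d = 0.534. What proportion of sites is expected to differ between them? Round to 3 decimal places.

0.382

p = (3/4)(1 − e^(−4d/3)) = 0.75 × (1 − e^(-0.712)) = 0.75 × (1 − 0.490662) = 0.382004.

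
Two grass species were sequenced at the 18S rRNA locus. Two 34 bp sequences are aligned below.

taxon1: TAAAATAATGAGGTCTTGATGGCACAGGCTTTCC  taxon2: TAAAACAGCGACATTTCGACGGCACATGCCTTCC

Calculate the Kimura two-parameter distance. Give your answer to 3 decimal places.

0.408

Of 34 sites, 8 differences are transitions and 2 are transversions, so P = 8/34 ≈ 0.235294 and Q = 2/34 ≈ 0.058824.
Under the Kimura two-parameter model, d = −½ ln(1 − 2P − Q) − ¼ ln(1 − 2Q).
1 − 2P − Q = 0.470588, giving −½ ln(0.470588) = 0.376886.
1 − 2Q = 0.882352, giving −¼ ln(0.882352) = 0.031291.
d = 0.376886 + 0.031291 = 0.408177.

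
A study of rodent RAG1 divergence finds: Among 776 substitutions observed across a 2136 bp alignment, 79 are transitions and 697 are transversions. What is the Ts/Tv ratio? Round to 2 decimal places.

0.11

R = 79/697 = 0.113342… ≈ 0.11 (to 2 d.p.).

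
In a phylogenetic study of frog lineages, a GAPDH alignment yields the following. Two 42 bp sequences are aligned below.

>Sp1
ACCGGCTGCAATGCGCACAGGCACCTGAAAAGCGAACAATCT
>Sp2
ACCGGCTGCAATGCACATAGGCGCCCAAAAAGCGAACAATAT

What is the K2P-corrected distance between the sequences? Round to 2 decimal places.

Of 42 sites, 5 differences are transitions and 1 are transversions, so P = 5/42 ≈ 0.119048 and Q = 1/42 ≈ 0.02381.
Under the Kimura two-parameter model, d = −½ ln(1 − 2P − Q) − ¼ ln(1 − 2Q).
1 − 2P − Q = 0.738094, giving −½ ln(0.738094) = 0.151842.
1 − 2Q = 0.95238, giving −¼ ln(0.95238) = 0.012198.
d = 0.151842 + 0.012198 = 0.164040.

0.16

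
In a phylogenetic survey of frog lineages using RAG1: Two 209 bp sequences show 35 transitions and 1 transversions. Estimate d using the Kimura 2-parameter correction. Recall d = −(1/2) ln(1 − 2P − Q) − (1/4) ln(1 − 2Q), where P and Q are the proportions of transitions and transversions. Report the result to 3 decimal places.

0.210

P = 35/209 ≈ 0.167464 and Q = 1/209 ≈ 0.004785.
Under the Kimura two-parameter model, d = −½ ln(1 − 2P − Q) − ¼ ln(1 − 2Q).
1 − 2P − Q = 0.660287, giving −½ ln(0.660287) = 0.207540.
1 − 2Q = 0.99043, giving −¼ ln(0.99043) = 0.002404.
d = 0.207540 + 0.002404 = 0.209944.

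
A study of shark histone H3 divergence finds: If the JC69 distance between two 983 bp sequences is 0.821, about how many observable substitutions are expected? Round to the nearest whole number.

491

Invert JC69: p = (3/4)(1 − e^(−4d/3)) = 0.75 × (1 − e^(-1.094667)) = 0.75 × (1 − 0.334651) = 0.499012.
Expected differing sites = pL ≈ 0.499012 × 983 = 490.528796 ≈ 491.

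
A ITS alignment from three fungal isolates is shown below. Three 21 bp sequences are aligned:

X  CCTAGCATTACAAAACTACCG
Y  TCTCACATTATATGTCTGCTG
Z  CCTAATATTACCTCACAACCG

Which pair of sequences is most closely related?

X–Y: 9/21 differ, p = 0.429, d = 0.635.
X–Z: 6/21 differ, p = 0.286, d = 0.360.
Y–Z: 10/21 differ, p = 0.476, d = 0.756.
The smallest distance is between X and Z.

X and Z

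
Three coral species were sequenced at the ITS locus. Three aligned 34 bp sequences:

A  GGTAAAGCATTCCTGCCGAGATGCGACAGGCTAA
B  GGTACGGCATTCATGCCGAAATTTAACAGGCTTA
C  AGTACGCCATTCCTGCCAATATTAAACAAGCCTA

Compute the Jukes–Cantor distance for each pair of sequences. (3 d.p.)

d(A,B) = 0.282, d(A,C) = 0.477, d(B,C) = 0.282

A–B: 8/34 sites differ → p ≈ 0.235294, d = −0.75 ln(1 − 0.313725) = 0.282358 ≈ 0.282.
A–C: 12/34 sites differ → p ≈ 0.352941, d = −0.75 ln(1 − 0.470588) = 0.476991 ≈ 0.477.
B–C: 8/34 sites differ → p ≈ 0.235294, d = −0.75 ln(1 − 0.313725) = 0.282358 ≈ 0.282.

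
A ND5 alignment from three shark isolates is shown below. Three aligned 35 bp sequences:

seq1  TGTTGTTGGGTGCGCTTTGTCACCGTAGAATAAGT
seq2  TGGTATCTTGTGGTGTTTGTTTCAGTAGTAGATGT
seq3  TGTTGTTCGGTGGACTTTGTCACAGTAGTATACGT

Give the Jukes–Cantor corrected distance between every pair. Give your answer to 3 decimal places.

seq1–seq2: 14/35 sites differ → p = 0.4, d = −0.75 ln(1 − 0.533333) = 0.571605 ≈ 0.572.
seq1–seq3: 6/35 sites differ → p ≈ 0.171429, d = −0.75 ln(1 − 0.228572) = 0.194634 ≈ 0.195.
seq2–seq3: 11/35 sites differ → p ≈ 0.314286, d = −0.75 ln(1 − 0.419048) = 0.407315 ≈ 0.407.

d(seq1,seq2) = 0.572, d(seq1,seq3) = 0.195, d(seq2,seq3) = 0.407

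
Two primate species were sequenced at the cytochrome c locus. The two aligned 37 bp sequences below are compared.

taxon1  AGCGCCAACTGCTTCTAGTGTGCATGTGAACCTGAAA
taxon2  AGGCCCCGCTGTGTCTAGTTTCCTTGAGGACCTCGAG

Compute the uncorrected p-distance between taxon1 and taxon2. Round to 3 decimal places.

The sequences differ at 14 of 37 positions.
p = 14/37 = 0.378378… ≈ 0.378 (to 3 d.p.).

0.378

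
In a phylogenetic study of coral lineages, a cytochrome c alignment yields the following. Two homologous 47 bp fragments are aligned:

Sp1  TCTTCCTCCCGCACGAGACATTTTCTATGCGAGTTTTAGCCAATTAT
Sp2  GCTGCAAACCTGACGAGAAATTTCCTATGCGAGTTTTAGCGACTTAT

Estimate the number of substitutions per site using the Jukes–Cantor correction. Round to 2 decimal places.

The sequences differ at 11 of 47 sites, so p = 11/47 ≈ 0.234043.
d = −(3/4) ln(1 − 4p/3) = −0.75 ln(1 − 0.312057) = −0.75 ln(0.687943)
  = −0.75 × (-0.374049) = 0.280537 substitutions/site.

0.28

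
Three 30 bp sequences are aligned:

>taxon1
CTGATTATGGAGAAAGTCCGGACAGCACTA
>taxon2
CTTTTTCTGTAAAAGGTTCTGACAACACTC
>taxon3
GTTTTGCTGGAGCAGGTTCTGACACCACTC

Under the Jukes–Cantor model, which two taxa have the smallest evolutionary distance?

taxon2 and taxon3

taxon1–taxon2: 10/30 differ, p = 0.333, d = 0.441.
taxon1–taxon3: 11/30 differ, p = 0.367, d = 0.503.
taxon2–taxon3: 6/30 differ, p = 0.200, d = 0.233.
The smallest distance is between taxon2 and taxon3.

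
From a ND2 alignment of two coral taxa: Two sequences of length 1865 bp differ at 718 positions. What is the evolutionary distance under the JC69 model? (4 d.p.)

p = 718/1865 ≈ 0.384987.
d = −(3/4) ln(1 − 4p/3) = −0.75 ln(1 − 0.513316) = −0.75 ln(0.486684)
  = −0.75 × (-0.720140) = 0.540105 substitutions/site.

0.5401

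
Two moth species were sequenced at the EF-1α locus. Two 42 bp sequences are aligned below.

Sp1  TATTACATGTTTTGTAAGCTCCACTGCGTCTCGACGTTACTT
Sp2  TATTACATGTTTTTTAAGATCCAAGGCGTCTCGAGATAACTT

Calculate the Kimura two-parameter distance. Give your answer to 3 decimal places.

Of 42 sites, 1 differences are transitions and 6 are transversions, so P = 1/42 ≈ 0.02381 and Q = 6/42 ≈ 0.142857.
Under the Kimura two-parameter model, d = −½ ln(1 − 2P − Q) − ¼ ln(1 − 2Q).
1 − 2P − Q = 0.809523, giving −½ ln(0.809523) = 0.105655.
1 − 2Q = 0.714286, giving −¼ ln(0.714286) = 0.084118.
d = 0.105655 + 0.084118 = 0.189773.

0.190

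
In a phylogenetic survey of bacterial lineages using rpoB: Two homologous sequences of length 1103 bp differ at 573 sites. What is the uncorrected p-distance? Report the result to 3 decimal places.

0.519

p = 573/1103 = 0.519492… ≈ 0.519 (to 3 d.p.).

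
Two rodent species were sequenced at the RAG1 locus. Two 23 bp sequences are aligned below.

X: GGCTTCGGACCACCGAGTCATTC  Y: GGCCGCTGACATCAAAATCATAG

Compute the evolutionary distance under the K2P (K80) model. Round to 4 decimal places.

Of 23 sites, 3 differences are transitions and 7 are transversions, so P = 3/23 ≈ 0.130435 and Q = 7/23 ≈ 0.304348.
Under the Kimura two-parameter model, d = −½ ln(1 − 2P − Q) − ¼ ln(1 − 2Q).
1 − 2P − Q = 0.434782, giving −½ ln(0.434782) = 0.416455.
1 − 2Q = 0.391304, giving −¼ ln(0.391304) = 0.234568.
d = 0.416455 + 0.234568 = 0.651023.

0.6510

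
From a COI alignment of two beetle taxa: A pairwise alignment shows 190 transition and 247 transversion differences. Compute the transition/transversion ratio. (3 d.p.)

0.769

R = 190/247 = 0.769230… ≈ 0.769 (to 3 d.p.).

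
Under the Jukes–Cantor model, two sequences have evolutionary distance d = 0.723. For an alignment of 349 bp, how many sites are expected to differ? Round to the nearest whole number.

Invert JC69: p = (3/4)(1 − e^(−4d/3)) = 0.75 × (1 − e^(-0.964)) = 0.75 × (1 − 0.381364) = 0.463977.
Expected differing sites = pL ≈ 0.463977 × 349 = 161.927973 ≈ 162.

162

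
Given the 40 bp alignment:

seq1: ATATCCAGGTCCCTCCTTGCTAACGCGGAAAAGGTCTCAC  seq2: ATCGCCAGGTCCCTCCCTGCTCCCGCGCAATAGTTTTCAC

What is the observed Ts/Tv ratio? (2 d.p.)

Transitions are A↔G and C↔T; transversions are all other mismatches.
Transitions: 2. Transversions: 7.
R = 2/7 = 0.285714… ≈ 0.29 (to 2 d.p.).

0.29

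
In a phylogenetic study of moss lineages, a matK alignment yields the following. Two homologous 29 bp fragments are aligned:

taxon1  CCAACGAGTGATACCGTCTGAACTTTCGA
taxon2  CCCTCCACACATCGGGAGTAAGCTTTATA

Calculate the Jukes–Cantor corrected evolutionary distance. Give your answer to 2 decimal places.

The sequences differ at 15 of 29 sites, so p = 15/29 ≈ 0.517241.
d = −(3/4) ln(1 − 4p/3) = −0.75 ln(1 − 0.689655) = −0.75 ln(0.310345)
  = −0.75 × (-1.170071) = 0.877553 substitutions/site.

0.88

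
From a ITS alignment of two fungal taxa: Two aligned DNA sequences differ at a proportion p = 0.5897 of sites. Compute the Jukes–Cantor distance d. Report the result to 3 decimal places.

1.157

d = −(3/4) ln(1 − 4p/3) = −0.75 ln(1 − 0.786267) = −0.75 ln(0.213733)
  = −0.75 × (-1.543028) = 1.157271 substitutions/site.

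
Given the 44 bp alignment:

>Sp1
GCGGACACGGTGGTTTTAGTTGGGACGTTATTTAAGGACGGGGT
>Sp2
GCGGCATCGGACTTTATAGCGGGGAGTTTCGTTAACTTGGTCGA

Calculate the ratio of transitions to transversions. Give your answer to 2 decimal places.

Transitions are A↔G and C↔T; transversions are all other mismatches.
Transitions: 1. Transversions: 19.
R = 1/19 = 0.052631… ≈ 0.05 (to 2 d.p.).

0.05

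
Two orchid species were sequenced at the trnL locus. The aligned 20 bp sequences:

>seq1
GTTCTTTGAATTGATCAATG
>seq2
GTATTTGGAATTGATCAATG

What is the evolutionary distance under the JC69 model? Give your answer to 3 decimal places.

The sequences differ at 3 of 20 sites (3, 4, 7), so p = 3/20 = 0.15.
d = −(3/4) ln(1 − 4p/3) = −0.75 ln(1 − 0.2) = −0.75 ln(0.8)
  = −0.75 × (-0.223144) = 0.167358 substitutions/site.

0.167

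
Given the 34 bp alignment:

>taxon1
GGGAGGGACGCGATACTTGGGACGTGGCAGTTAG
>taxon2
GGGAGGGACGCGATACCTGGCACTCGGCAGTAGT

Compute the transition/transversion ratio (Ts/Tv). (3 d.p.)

Transitions are A↔G and C↔T; transversions are all other mismatches.
Transitions: 3. Transversions: 4.
R = 3/4 = 0.750.

0.750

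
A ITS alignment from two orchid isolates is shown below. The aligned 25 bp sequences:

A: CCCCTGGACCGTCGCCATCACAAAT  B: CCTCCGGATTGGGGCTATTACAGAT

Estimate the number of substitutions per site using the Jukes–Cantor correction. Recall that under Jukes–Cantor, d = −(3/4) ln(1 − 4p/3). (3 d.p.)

The sequences differ at 9 of 25 sites (3, 5, 9, 10, 12, 13, 16, 19, 23), so p = 9/25 = 0.36.
d = −(3/4) ln(1 − 4p/3) = −0.75 ln(1 − 0.48) = −0.75 ln(0.52)
  = −0.75 × (-0.653926) = 0.490445 substitutions/site.

0.490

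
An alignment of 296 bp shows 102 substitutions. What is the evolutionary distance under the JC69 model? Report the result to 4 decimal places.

p = 102/296 ≈ 0.344595.
d = −(3/4) ln(1 − 4p/3) = −0.75 ln(1 − 0.45946) = −0.75 ln(0.54054)
  = −0.75 × (-0.615187) = 0.461390 substitutions/site.

0.4614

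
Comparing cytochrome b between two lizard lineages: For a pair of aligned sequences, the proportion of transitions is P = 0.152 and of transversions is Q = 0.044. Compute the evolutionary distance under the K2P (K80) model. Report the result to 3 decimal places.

0.237

Under the Kimura two-parameter model, d = −½ ln(1 − 2P − Q) − ¼ ln(1 − 2Q).
1 − 2P − Q = 0.652, giving −½ ln(0.652) = 0.213855.
1 − 2Q = 0.912, giving −¼ ln(0.912) = 0.023029.
d = 0.213855 + 0.023029 = 0.236884.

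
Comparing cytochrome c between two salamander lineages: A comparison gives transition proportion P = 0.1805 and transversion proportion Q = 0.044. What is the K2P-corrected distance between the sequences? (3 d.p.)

0.283

Under the Kimura two-parameter model, d = −½ ln(1 − 2P − Q) − ¼ ln(1 − 2Q).
1 − 2P − Q = 0.595, giving −½ ln(0.595) = 0.259597.
1 − 2Q = 0.912, giving −¼ ln(0.912) = 0.023029.
d = 0.259597 + 0.023029 = 0.282626.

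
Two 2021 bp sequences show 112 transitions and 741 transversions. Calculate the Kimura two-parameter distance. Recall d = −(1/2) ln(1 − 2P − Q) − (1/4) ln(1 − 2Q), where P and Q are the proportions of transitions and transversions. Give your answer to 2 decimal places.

P = 112/2021 ≈ 0.055418 and Q = 741/2021 ≈ 0.36665.
Under the Kimura two-parameter model, d = −½ ln(1 − 2P − Q) − ¼ ln(1 − 2Q).
1 − 2P − Q = 0.522514, giving −½ ln(0.522514) = 0.324552.
1 − 2Q = 0.2667, giving −¼ ln(0.2667) = 0.330408.
d = 0.324552 + 0.330408 = 0.654960.

0.65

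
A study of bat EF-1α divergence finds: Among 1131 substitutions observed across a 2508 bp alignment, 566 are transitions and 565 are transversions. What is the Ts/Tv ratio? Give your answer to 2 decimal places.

1.00

R = 566/565 = 1.001769… ≈ 1.00 (to 2 d.p.).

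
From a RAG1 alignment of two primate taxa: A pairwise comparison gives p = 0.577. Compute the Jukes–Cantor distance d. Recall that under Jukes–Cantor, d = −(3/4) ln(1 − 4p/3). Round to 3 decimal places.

d = −(3/4) ln(1 − 4p/3) = −0.75 ln(1 − 0.769333) = −0.75 ln(0.230667)
  = −0.75 × (-1.466780) = 1.100085 substitutions/site.

1.100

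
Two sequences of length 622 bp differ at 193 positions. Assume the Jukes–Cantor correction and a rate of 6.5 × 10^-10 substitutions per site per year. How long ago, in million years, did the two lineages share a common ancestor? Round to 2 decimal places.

p = 193/622 ≈ 0.310289.
d = −(3/4) ln(1 − 4p/3) = −0.75 ln(1 − 0.413719) = −0.75 ln(0.586281)
  = −0.75 × (-0.533956) = 0.400467 substitutions/site.
Under a molecular clock d = 2μt, so t = d/(2μ) = 0.400467 / (2 × 6.5 × 10^-10) = 308.05 million years.

308.05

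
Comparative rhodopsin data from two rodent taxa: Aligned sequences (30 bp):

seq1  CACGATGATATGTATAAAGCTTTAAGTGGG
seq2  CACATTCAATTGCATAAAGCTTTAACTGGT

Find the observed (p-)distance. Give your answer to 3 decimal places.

0.267

The sequences differ at 8 of 30 positions (sites 4, 5, 7, 9, 10, 13, 26, 30).
p = 8/30 = 0.266666… ≈ 0.267 (to 3 d.p.).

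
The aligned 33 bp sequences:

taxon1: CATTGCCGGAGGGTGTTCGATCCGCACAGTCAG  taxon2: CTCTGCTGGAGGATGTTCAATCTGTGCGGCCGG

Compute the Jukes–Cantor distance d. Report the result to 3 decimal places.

0.441

The sequences differ at 11 of 33 sites, so p = 11/33 ≈ 0.333333.
d = −(3/4) ln(1 − 4p/3) = −0.75 ln(1 − 0.444444) = −0.75 ln(0.555556)
  = −0.75 × (-0.587786) = 0.440840 substitutions/site.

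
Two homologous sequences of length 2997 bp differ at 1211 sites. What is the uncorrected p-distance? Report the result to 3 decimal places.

p = 1211/2997 = 0.404070… ≈ 0.404 (to 3 d.p.).

0.404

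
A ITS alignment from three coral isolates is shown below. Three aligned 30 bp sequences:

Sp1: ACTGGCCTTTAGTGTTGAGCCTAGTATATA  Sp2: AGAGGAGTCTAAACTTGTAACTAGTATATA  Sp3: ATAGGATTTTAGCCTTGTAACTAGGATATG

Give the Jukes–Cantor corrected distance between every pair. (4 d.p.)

d(Sp1,Sp2) = 0.5034, d(Sp1,Sp3) = 0.5034, d(Sp2,Sp3) = 0.2795

Sp1–Sp2: 11/30 sites differ → p ≈ 0.366667, d = −0.75 ln(1 − 0.488889) = 0.503376 ≈ 0.5034.
Sp1–Sp3: 11/30 sites differ → p ≈ 0.366667, d = −0.75 ln(1 − 0.488889) = 0.503376 ≈ 0.5034.
Sp2–Sp3: 7/30 sites differ → p ≈ 0.233333, d = −0.75 ln(1 − 0.311111) = 0.279506 ≈ 0.2795.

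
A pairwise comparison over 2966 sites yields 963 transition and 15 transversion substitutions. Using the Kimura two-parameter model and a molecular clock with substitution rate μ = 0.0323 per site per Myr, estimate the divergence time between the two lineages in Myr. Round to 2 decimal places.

P = 963/2966 ≈ 0.32468 and Q = 15/2966 ≈ 0.005057.
Under the Kimura two-parameter model, d = −½ ln(1 − 2P − Q) − ¼ ln(1 − 2Q).
1 − 2P − Q = 0.345583, giving −½ ln(0.345583) = 0.531261.
1 − 2Q = 0.989886, giving −¼ ln(0.989886) = 0.002541.
d = 0.531261 + 0.002541 = 0.533802.
Under a molecular clock d = 2μt, so t = d/(2μ) = 0.533802 / (2 × 0.0323) = 8.26 Myr.

8.26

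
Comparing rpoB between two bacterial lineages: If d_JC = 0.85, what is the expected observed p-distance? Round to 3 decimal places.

0.509

p = (3/4)(1 − e^(−4d/3)) = 0.75 × (1 − e^(-1.133333)) = 0.75 × (1 − 0.321958) = 0.508532.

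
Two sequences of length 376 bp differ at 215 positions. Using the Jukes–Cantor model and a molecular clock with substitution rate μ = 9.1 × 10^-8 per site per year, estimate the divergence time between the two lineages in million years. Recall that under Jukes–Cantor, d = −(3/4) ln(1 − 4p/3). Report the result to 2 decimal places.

p = 215/376 ≈ 0.571809.
d = −(3/4) ln(1 − 4p/3) = −0.75 ln(1 − 0.762412) = −0.75 ln(0.237588)
  = −0.75 × (-1.437217) = 1.077913 substitutions/site.
Under a molecular clock d = 2μt, so t = d/(2μ) = 1.077913 / (2 × 9.1 × 10^-8) = 5.92 million years.

5.92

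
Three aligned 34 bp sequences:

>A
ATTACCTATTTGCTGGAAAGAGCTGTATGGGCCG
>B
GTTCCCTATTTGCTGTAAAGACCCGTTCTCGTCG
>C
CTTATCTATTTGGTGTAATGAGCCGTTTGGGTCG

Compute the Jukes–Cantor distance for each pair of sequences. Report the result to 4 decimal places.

d(A,B) = 0.3734, d(A,C) = 0.2824, d(B,C) = 0.3265

A–B: 10/34 sites differ → p ≈ 0.294118, d = −0.75 ln(1 − 0.392157) = 0.373379 ≈ 0.3734.
A–C: 8/34 sites differ → p ≈ 0.235294, d = −0.75 ln(1 − 0.313725) = 0.282358 ≈ 0.2824.
B–C: 9/34 sites differ → p ≈ 0.264706, d = −0.75 ln(1 − 0.352941) = 0.326488 ≈ 0.3265.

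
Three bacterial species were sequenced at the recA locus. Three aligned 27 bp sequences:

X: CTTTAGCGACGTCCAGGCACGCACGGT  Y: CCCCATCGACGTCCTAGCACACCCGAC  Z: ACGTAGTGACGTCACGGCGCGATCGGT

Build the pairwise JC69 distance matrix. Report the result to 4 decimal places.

X–Y: 10/27 sites differ → p ≈ 0.37037, d = −0.75 ln(1 − 0.493827) = 0.510658 ≈ 0.5107.
X–Z: 9/27 sites differ → p ≈ 0.333333, d = −0.75 ln(1 − 0.444444) = 0.440839 ≈ 0.4408.
Y–Z: 14/27 sites differ → p ≈ 0.518519, d = −0.75 ln(1 − 0.691359) = 0.881682 ≈ 0.8817.

d(X,Y) = 0.5107, d(X,Z) = 0.4408, d(Y,Z) = 0.8817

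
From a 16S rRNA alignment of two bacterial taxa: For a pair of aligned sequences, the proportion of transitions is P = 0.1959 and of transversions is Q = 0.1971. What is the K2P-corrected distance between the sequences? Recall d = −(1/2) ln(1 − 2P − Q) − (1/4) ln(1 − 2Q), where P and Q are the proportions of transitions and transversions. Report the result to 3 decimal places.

Under the Kimura two-parameter model, d = −½ ln(1 − 2P − Q) − ¼ ln(1 − 2Q).
1 − 2P − Q = 0.4111, giving −½ ln(0.4111) = 0.444459.
1 − 2Q = 0.6058, giving −¼ ln(0.6058) = 0.125301.
d = 0.444459 + 0.125301 = 0.569760.

0.570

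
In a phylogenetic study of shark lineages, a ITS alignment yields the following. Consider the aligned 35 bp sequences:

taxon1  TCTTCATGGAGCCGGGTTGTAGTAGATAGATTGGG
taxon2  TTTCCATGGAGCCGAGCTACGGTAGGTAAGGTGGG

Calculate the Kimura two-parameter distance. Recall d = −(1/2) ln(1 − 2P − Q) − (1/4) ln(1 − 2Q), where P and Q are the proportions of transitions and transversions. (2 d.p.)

0.47

Of 35 sites, 10 differences are transitions and 1 are transversions, so P = 10/35 ≈ 0.285714 and Q = 1/35 ≈ 0.028571.
Under the Kimura two-parameter model, d = −½ ln(1 − 2P − Q) − ¼ ln(1 − 2Q).
1 − 2P − Q = 0.400001, giving −½ ln(0.400001) = 0.458144.
1 − 2Q = 0.942858, giving −¼ ln(0.942858) = 0.014710.
d = 0.458144 + 0.014710 = 0.472854.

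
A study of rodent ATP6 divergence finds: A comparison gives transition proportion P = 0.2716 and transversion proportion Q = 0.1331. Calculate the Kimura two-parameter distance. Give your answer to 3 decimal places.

Under the Kimura two-parameter model, d = −½ ln(1 − 2P − Q) − ¼ ln(1 − 2Q).
1 − 2P − Q = 0.3237, giving −½ ln(0.3237) = 0.563969.
1 − 2Q = 0.7338, giving −¼ ln(0.7338) = 0.077380.
d = 0.563969 + 0.077380 = 0.641349.

0.641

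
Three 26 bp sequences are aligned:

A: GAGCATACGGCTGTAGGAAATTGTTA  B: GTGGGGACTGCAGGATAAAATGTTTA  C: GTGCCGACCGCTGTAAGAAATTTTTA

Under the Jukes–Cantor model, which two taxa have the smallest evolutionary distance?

A and C

A–B: 11/26 differ, p = 0.423, d = 0.623.
A–C: 6/26 differ, p = 0.231, d = 0.276.
B–C: 8/26 differ, p = 0.308, d = 0.396.
The smallest distance is between A and C.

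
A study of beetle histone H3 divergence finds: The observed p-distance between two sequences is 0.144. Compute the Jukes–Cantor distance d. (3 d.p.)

0.160

d = −(3/4) ln(1 − 4p/3) = −0.75 ln(1 − 0.192) = −0.75 ln(0.808)
  = −0.75 × (-0.213193) = 0.159895 substitutions/site.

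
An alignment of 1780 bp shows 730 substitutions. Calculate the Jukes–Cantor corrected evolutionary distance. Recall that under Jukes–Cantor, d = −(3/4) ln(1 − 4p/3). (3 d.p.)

0.594

p = 730/1780 ≈ 0.410112.
d = −(3/4) ln(1 − 4p/3) = −0.75 ln(1 − 0.546816) = −0.75 ln(0.453184)
  = −0.75 × (-0.791457) = 0.593593 substitutions/site.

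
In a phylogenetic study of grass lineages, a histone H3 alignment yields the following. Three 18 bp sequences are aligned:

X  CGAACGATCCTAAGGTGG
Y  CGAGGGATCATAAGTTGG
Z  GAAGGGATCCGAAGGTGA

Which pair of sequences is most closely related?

X and Y

X–Y: 4/18 differ, p = 0.222, d = 0.264.
X–Z: 6/18 differ, p = 0.333, d = 0.441.
Y–Z: 6/18 differ, p = 0.333, d = 0.441.
The smallest distance is between X and Y.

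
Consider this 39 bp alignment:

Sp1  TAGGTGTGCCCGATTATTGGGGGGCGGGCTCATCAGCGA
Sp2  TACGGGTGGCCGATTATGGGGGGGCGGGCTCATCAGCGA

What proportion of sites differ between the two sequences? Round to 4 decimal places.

0.1026

The sequences differ at 4 of 39 positions (sites 3, 5, 9, 18).
p = 4/39 = 0.102564… ≈ 0.1026 (to 4 d.p.).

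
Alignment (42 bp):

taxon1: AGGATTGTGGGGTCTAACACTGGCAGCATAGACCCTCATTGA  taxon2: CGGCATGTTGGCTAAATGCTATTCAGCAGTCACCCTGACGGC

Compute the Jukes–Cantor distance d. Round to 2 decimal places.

0.82

The sequences differ at 21 of 42 sites, so p = 21/42 = 0.5.
d = −(3/4) ln(1 − 4p/3) = −0.75 ln(1 − 0.666667) = −0.75 ln(0.333333)
  = −0.75 × (-1.098613) = 0.823960 substitutions/site.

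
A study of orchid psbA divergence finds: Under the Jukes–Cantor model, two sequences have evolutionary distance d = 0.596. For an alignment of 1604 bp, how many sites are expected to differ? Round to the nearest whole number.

Invert JC69: p = (3/4)(1 − e^(−4d/3)) = 0.75 × (1 − e^(-0.794667)) = 0.75 × (1 − 0.451732) = 0.411201.
Expected differing sites = pL ≈ 0.411201 × 1604 = 659.566404 ≈ 660.

660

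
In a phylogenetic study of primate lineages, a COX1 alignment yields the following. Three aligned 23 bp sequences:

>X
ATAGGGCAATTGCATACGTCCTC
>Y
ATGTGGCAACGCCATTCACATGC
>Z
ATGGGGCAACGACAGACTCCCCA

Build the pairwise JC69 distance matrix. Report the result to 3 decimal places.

d(X,Y) = 0.761, d(X,Z) = 0.553, d(Y,Z) = 0.553

X–Y: 11/23 sites differ → p ≈ 0.478261, d = −0.75 ln(1 − 0.637681) = 0.761423 ≈ 0.761.
X–Z: 9/23 sites differ → p ≈ 0.391304, d = −0.75 ln(1 − 0.521739) = 0.553199 ≈ 0.553.
Y–Z: 9/23 sites differ → p ≈ 0.391304, d = −0.75 ln(1 − 0.521739) = 0.553199 ≈ 0.553.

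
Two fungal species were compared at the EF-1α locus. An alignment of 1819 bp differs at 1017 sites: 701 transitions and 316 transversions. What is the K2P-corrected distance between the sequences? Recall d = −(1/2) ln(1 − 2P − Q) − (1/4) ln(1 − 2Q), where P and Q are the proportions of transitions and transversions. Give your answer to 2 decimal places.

1.55

P = 701/1819 ≈ 0.385377 and Q = 316/1819 ≈ 0.173722.
Under the Kimura two-parameter model, d = −½ ln(1 − 2P − Q) − ¼ ln(1 − 2Q).
1 − 2P − Q = 0.055524, giving −½ ln(0.055524) = 1.445470.
1 − 2Q = 0.652556, giving −¼ ln(0.652556) = 0.106715.
d = 1.445470 + 0.106715 = 1.552185.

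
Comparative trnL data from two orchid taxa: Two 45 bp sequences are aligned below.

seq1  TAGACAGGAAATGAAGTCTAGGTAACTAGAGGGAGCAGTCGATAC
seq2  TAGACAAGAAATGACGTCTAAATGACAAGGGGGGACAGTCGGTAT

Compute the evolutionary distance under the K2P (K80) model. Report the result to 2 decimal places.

Of 45 sites, 9 differences are transitions and 2 are transversions, so P = 9/45 = 0.2 and Q = 2/45 ≈ 0.044444.
Under the Kimura two-parameter model, d = −½ ln(1 − 2P − Q) − ¼ ln(1 − 2Q).
1 − 2P − Q = 0.555556, giving −½ ln(0.555556) = 0.293893.
1 − 2Q = 0.911112, giving −¼ ln(0.911112) = 0.023272.
d = 0.293893 + 0.023272 = 0.317165.

0.32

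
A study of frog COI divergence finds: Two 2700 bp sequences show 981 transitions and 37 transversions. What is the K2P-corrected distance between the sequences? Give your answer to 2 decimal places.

0.68

P = 981/2700 ≈ 0.363333 and Q = 37/2700 ≈ 0.013704.
Under the Kimura two-parameter model, d = −½ ln(1 − 2P − Q) − ¼ ln(1 − 2Q).
1 − 2P − Q = 0.25963, giving −½ ln(0.25963) = 0.674249.
1 − 2Q = 0.972592, giving −¼ ln(0.972592) = 0.006948.
d = 0.674249 + 0.006948 = 0.681197.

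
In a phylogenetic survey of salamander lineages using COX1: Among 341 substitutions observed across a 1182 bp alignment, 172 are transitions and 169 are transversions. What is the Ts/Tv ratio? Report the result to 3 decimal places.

1.018

R = 172/169 = 1.017751… ≈ 1.018 (to 3 d.p.).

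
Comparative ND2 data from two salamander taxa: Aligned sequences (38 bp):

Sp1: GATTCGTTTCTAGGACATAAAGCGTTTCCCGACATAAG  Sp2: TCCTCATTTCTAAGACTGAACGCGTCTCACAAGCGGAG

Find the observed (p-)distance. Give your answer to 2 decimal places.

The sequences differ at 15 of 38 positions.
p = 15/38 = 0.394736… ≈ 0.39 (to 2 d.p.).

0.39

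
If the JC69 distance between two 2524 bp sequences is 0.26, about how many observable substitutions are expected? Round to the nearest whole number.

Invert JC69: p = (3/4)(1 − e^(−4d/3)) = 0.75 × (1 − e^(-0.346667)) = 0.75 × (1 − 0.707041) = 0.219719.
Expected differing sites = pL ≈ 0.219719 × 2524 = 554.570756 ≈ 555.

555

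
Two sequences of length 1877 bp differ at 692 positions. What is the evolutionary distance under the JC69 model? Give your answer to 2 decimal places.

p = 692/1877 ≈ 0.368673.
d = −(3/4) ln(1 − 4p/3) = −0.75 ln(1 − 0.491564) = −0.75 ln(0.508436)
  = −0.75 × (-0.676416) = 0.507312 substitutions/site.

0.51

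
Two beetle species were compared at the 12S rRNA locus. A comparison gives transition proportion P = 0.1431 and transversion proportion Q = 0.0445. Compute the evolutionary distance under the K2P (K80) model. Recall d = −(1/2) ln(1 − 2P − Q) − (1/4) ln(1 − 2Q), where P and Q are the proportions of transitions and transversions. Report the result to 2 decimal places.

Under the Kimura two-parameter model, d = −½ ln(1 − 2P − Q) − ¼ ln(1 − 2Q).
1 − 2P − Q = 0.6693, giving −½ ln(0.6693) = 0.200761.
1 − 2Q = 0.911, giving −¼ ln(0.911) = 0.023303.
d = 0.200761 + 0.023303 = 0.224064.

0.22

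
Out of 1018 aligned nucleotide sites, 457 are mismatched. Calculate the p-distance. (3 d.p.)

0.449

p = 457/1018 = 0.448919… ≈ 0.449 (to 3 d.p.).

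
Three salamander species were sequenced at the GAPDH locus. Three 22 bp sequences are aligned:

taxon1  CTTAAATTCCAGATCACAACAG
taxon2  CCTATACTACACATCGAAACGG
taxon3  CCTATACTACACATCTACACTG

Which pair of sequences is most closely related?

taxon2 and taxon3

taxon1–taxon2: 8/22 differ, p = 0.364, d = 0.497.
taxon1–taxon3: 9/22 differ, p = 0.409, d = 0.591.
taxon2–taxon3: 3/22 differ, p = 0.136, d = 0.151.
The smallest distance is between taxon2 and taxon3.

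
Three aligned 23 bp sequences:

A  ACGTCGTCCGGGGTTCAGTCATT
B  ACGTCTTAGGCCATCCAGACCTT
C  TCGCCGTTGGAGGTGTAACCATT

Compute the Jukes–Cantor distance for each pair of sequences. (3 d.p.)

d(A,B) = 0.553, d(A,C) = 0.553, d(B,C) = 0.892

A–B: 9/23 sites differ → p ≈ 0.391304, d = −0.75 ln(1 − 0.521739) = 0.553199 ≈ 0.553.
A–C: 9/23 sites differ → p ≈ 0.391304, d = −0.75 ln(1 − 0.521739) = 0.553199 ≈ 0.553.
B–C: 12/23 sites differ → p ≈ 0.521739, d = −0.75 ln(1 − 0.695652) = 0.892188 ≈ 0.892.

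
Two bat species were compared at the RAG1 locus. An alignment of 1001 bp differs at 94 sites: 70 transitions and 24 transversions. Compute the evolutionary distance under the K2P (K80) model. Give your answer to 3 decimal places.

0.102

P = 70/1001 ≈ 0.06993 and Q = 24/1001 ≈ 0.023976.
Under the Kimura two-parameter model, d = −½ ln(1 − 2P − Q) − ¼ ln(1 − 2Q).
1 − 2P − Q = 0.836164, giving −½ ln(0.836164) = 0.089465.
1 − 2Q = 0.952048, giving −¼ ln(0.952048) = 0.012285.
d = 0.089465 + 0.012285 = 0.101750.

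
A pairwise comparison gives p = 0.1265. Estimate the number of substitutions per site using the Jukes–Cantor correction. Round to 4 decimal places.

0.1385

d = −(3/4) ln(1 − 4p/3) = −0.75 ln(1 − 0.168667) = −0.75 ln(0.831333)
  = −0.75 × (-0.184725) = 0.138544 substitutions/site.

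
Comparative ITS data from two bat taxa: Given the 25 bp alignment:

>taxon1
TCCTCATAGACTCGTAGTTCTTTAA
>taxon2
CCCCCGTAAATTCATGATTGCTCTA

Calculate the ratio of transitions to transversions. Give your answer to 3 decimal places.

Transitions are A↔G and C↔T; transversions are all other mismatches.
Transitions: 10. Transversions: 2.
R = 10/2 = 5.000.

5.000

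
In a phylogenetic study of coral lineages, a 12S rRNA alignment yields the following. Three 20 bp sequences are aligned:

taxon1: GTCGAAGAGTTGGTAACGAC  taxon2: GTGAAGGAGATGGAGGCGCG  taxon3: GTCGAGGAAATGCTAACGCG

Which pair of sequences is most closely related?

taxon1–taxon2: 9/20 differ, p = 0.450, d = 0.687.
taxon1–taxon3: 6/20 differ, p = 0.300, d = 0.383.
taxon2–taxon3: 7/20 differ, p = 0.350, d = 0.471.
The smallest distance is between taxon1 and taxon3.

taxon1 and taxon3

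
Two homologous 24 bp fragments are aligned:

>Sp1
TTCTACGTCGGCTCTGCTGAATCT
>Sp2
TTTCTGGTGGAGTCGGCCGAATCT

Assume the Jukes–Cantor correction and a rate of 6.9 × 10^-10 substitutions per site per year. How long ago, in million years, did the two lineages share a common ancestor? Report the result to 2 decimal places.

376.71

The sequences differ at 9 of 24 sites (3, 4, 5, 6, 9, 11, 12, 15, 18), so p = 9/24 = 0.375.
d = −(3/4) ln(1 − 4p/3) = −0.75 ln(1 − 0.5) = −0.75 ln(0.5)
  = −0.75 × (-0.693147) = 0.519860 substitutions/site.
Under a molecular clock d = 2μt, so t = d/(2μ) = 0.519860 / (2 × 6.9 × 10^-10) = 376.71 million years.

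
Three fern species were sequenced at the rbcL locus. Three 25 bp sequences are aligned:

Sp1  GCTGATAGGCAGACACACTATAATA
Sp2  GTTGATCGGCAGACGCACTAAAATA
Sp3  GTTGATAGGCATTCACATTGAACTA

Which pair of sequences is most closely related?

Sp1 and Sp2

Sp1–Sp2: 4/25 differ, p = 0.160, d = 0.180.
Sp1–Sp3: 7/25 differ, p = 0.280, d = 0.351.
Sp2–Sp3: 7/25 differ, p = 0.280, d = 0.351.
The smallest distance is between Sp1 and Sp2.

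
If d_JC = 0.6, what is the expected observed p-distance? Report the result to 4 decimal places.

0.4130

p = (3/4)(1 − e^(−4d/3)) = 0.75 × (1 − e^(-0.8)) = 0.75 × (1 − 0.449329) = 0.413003.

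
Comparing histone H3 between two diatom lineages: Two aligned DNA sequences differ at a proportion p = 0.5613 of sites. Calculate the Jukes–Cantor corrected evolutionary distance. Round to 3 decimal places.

1.035

d = −(3/4) ln(1 − 4p/3) = −0.75 ln(1 − 0.7484) = −0.75 ln(0.2516)
  = −0.75 × (-1.379915) = 1.034936 substitutions/site.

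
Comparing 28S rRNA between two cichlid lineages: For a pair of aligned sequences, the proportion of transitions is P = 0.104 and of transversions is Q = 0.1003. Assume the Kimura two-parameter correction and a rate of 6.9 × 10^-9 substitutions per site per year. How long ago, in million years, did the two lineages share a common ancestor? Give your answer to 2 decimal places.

17.41

Under the Kimura two-parameter model, d = −½ ln(1 − 2P − Q) − ¼ ln(1 − 2Q).
1 − 2P − Q = 0.6917, giving −½ ln(0.6917) = 0.184301.
1 − 2Q = 0.7994, giving −¼ ln(0.7994) = 0.055973.
d = 0.184301 + 0.055973 = 0.240274.
Under a molecular clock d = 2μt, so t = d/(2μ) = 0.240274 / (2 × 6.9 × 10^-9) = 17.41 million years.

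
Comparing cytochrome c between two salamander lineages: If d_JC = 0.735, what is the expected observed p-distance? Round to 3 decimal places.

p = (3/4)(1 − e^(−4d/3)) = 0.75 × (1 − e^(-0.98)) = 0.75 × (1 − 0.375311) = 0.468517.

0.469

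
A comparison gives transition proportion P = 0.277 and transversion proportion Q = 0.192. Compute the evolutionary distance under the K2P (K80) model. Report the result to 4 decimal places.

Under the Kimura two-parameter model, d = −½ ln(1 − 2P − Q) − ¼ ln(1 − 2Q).
1 − 2P − Q = 0.254, giving −½ ln(0.254) = 0.685211.
1 − 2Q = 0.616, giving −¼ ln(0.616) = 0.121127.
d = 0.685211 + 0.121127 = 0.806338.

0.8063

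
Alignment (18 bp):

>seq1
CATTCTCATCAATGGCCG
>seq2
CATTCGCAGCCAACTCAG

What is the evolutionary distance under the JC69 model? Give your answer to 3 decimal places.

0.548

The sequences differ at 7 of 18 sites (6, 9, 11, 13, 14, 15, 17), so p = 7/18 ≈ 0.388889.
d = −(3/4) ln(1 − 4p/3) = −0.75 ln(1 − 0.518519) = −0.75 ln(0.481481)
  = −0.75 × (-0.730889) = 0.548167 substitutions/site.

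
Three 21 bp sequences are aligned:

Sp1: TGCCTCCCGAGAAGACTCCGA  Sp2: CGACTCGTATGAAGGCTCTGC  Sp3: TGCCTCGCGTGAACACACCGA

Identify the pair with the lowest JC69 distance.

Sp1–Sp2: 9/21 differ, p = 0.429, d = 0.635.
Sp1–Sp3: 4/21 differ, p = 0.190, d = 0.220.
Sp2–Sp3: 9/21 differ, p = 0.429, d = 0.635.
The smallest distance is between Sp1 and Sp3.

Sp1 and Sp3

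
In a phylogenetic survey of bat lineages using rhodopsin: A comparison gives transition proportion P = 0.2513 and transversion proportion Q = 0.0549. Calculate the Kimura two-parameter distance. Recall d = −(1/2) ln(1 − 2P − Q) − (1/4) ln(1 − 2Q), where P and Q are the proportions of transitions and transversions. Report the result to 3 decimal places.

0.437

Under the Kimura two-parameter model, d = −½ ln(1 − 2P − Q) − ¼ ln(1 − 2Q).
1 − 2P − Q = 0.4425, giving −½ ln(0.4425) = 0.407657.
1 − 2Q = 0.8902, giving −¼ ln(0.8902) = 0.029077.
d = 0.407657 + 0.029077 = 0.436734.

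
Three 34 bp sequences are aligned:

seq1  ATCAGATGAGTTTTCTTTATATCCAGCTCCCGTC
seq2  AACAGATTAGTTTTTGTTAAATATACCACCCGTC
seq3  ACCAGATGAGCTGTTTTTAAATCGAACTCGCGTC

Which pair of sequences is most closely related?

seq1 and seq3

seq1–seq2: 9/34 differ, p = 0.265, d = 0.326.
seq1–seq3: 8/34 differ, p = 0.235, d = 0.282.
seq2–seq3: 10/34 differ, p = 0.294, d = 0.373.
The smallest distance is between seq1 and seq3.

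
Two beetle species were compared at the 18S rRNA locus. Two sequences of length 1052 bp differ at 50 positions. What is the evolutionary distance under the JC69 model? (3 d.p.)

0.049

p = 50/1052 ≈ 0.047529.
d = −(3/4) ln(1 − 4p/3) = −0.75 ln(1 − 0.063372) = −0.75 ln(0.936628)
  = −0.75 × (-0.065469) = 0.049102 substitutions/site.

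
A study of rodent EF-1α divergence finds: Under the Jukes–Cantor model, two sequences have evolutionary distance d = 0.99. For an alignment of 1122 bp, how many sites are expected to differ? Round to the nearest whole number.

617

Invert JC69: p = (3/4)(1 − e^(−4d/3)) = 0.75 × (1 − e^(-1.32)) = 0.75 × (1 − 0.267135) = 0.549649.
Expected differing sites = pL ≈ 0.549649 × 1122 = 616.706178 ≈ 617.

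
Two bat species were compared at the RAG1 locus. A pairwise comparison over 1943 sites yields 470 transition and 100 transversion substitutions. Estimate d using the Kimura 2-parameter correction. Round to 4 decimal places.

P = 470/1943 ≈ 0.241894 and Q = 100/1943 ≈ 0.051467.
Under the Kimura two-parameter model, d = −½ ln(1 − 2P − Q) − ¼ ln(1 − 2Q).
1 − 2P − Q = 0.464745, giving −½ ln(0.464745) = 0.383133.
1 − 2Q = 0.897066, giving −¼ ln(0.897066) = 0.027156.
d = 0.383133 + 0.027156 = 0.410289.

0.4103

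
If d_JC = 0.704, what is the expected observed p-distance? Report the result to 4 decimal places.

p = (3/4)(1 − e^(−4d/3)) = 0.75 × (1 − e^(-0.938667)) = 0.75 × (1 − 0.391149) = 0.456638.

0.4566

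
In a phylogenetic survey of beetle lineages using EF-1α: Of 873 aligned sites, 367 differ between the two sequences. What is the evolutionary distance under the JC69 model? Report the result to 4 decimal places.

0.6166

p = 367/873 ≈ 0.420389.
d = −(3/4) ln(1 − 4p/3) = −0.75 ln(1 − 0.560519) = −0.75 ln(0.439481)
  = −0.75 × (-0.822161) = 0.616621 substitutions/site.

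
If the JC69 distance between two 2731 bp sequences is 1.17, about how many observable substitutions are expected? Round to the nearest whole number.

Invert JC69: p = (3/4)(1 − e^(−4d/3)) = 0.75 × (1 − e^(-1.56)) = 0.75 × (1 − 0.210136) = 0.592398.
Expected differing sites = pL ≈ 0.592398 × 2731 = 1617.838938 ≈ 1618.

1618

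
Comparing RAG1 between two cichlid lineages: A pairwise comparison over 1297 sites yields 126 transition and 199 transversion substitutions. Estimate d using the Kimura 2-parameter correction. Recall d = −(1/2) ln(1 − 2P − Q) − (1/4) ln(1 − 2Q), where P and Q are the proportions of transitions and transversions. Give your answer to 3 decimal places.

P = 126/1297 ≈ 0.097147 and Q = 199/1297 ≈ 0.153431.
Under the Kimura two-parameter model, d = −½ ln(1 − 2P − Q) − ¼ ln(1 − 2Q).
1 − 2P − Q = 0.652275, giving −½ ln(0.652275) = 0.213645.
1 − 2Q = 0.693138, giving −¼ ln(0.693138) = 0.091632.
d = 0.213645 + 0.091632 = 0.305277.

0.305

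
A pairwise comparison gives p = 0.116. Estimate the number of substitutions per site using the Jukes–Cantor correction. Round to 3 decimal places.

d = −(3/4) ln(1 − 4p/3) = −0.75 ln(1 − 0.154667) = −0.75 ln(0.845333)
  = −0.75 × (-0.168025) = 0.126019 substitutions/site.

0.126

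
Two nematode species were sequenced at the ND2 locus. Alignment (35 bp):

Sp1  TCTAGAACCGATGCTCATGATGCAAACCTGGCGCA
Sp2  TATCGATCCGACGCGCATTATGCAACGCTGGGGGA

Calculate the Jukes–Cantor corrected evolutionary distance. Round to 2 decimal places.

0.36

The sequences differ at 10 of 35 sites (2, 4, 7, 12, 15, 19, 26, 27, 32, 34), so p = 10/35 ≈ 0.285714.
d = −(3/4) ln(1 − 4p/3) = −0.75 ln(1 − 0.380952) = −0.75 ln(0.619048)
  = −0.75 × (-0.479572) = 0.359679 substitutions/site.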